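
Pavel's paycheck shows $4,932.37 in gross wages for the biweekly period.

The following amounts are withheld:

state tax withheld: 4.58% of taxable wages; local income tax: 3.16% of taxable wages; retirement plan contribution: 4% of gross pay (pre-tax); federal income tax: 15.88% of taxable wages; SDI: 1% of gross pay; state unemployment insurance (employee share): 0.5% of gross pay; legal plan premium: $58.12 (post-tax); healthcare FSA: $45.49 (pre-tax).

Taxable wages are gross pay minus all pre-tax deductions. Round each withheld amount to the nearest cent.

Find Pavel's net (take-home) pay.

$3,449.81

Retirement plan contribution: $4,932.37 × 0.04 = $197.29
Healthcare FSA: $45.49
Pre-tax total = $197.29 + $45.49 = $242.78
Taxable wages = $4,932.37 − $242.78 = $4,689.59
Federal income tax: $4,689.59 × 0.1588 = $744.71
Local income tax: $4,689.59 × 0.0316 = $148.19
State tax withheld: $4,689.59 × 0.0458 = $214.78
State unemployment insurance (employee share): $4,932.37 × 0.005 = $24.66
SDI: $4,932.37 × 0.01 = $49.32
Legal plan premium: $58.12
Total deductions = $197.29 + $45.49 + $744.71 + $148.19 + $214.78 + $24.66 + $49.32 + $58.12 = $1,482.56
Net pay = $4,932.37 − $1,482.56 = $3,449.81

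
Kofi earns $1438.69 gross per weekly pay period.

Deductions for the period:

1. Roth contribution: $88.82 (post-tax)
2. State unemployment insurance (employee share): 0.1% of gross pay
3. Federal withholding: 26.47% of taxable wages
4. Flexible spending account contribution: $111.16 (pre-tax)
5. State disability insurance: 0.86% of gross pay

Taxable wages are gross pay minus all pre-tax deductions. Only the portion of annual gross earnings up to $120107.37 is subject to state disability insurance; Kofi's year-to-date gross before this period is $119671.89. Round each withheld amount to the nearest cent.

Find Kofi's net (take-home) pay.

$882.12

Flexible spending account contribution: $111.16
Taxable wages = $1438.69 − $111.16 = $1327.53
Federal withholding: $1327.53 × 0.2647 = $351.40
State disability insurance: only $120107.37 − $119671.89 = $435.48 of this check is subject → $435.48 × 0.0086 = $3.75
State unemployment insurance (employee share): $1438.69 × 0.001 = $1.44
Roth contribution: $88.82
Total deductions = $111.16 + $351.40 + $3.75 + $1.44 + $88.82 = $556.57
Net pay = $1438.69 − $556.57 = $882.12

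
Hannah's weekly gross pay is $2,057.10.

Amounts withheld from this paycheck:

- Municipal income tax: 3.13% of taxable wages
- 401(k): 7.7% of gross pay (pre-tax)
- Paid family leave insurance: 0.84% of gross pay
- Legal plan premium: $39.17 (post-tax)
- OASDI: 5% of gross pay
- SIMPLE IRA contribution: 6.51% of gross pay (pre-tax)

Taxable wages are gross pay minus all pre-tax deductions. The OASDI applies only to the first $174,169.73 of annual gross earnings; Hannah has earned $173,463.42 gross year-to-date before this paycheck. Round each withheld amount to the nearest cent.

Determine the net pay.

$1,617.77

SIMPLE IRA contribution: $2,057.10 × 0.0651 = $133.92
401(k): $2,057.10 × 0.077 = $158.40
Pre-tax total = $133.92 + $158.40 = $292.32
Taxable wages = $2,057.10 − $292.32 = $1,764.78
Municipal income tax: $1,764.78 × 0.0313 = $55.24
OASDI: only $174,169.73 − $173,463.42 = $706.31 of this check is subject → $706.31 × 0.05 = $35.32
Paid family leave insurance: $2,057.10 × 0.0084 = $17.28
Legal plan premium: $39.17
Total deductions = $133.92 + $158.40 + $55.24 + $35.32 + $17.28 + $39.17 = $439.33
Net pay = $2,057.10 − $439.33 = $1,617.77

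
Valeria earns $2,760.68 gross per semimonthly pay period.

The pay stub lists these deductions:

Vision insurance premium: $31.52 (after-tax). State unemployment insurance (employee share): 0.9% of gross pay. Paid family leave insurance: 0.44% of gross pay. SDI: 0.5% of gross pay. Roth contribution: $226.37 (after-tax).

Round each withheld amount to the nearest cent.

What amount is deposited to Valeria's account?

State unemployment insurance (employee share): $2,760.68 × 0.009 = $24.85
Paid family leave insurance: $2,760.68 × 0.0044 = $12.15
SDI: $2,760.68 × 0.005 = $13.80
Vision insurance premium: $31.52
Roth contribution: $226.37
Total deductions = $24.85 + $12.15 + $13.80 + $31.52 + $226.37 = $308.69
Net pay = $2,760.68 − $308.69 = $2,451.99

$2,451.99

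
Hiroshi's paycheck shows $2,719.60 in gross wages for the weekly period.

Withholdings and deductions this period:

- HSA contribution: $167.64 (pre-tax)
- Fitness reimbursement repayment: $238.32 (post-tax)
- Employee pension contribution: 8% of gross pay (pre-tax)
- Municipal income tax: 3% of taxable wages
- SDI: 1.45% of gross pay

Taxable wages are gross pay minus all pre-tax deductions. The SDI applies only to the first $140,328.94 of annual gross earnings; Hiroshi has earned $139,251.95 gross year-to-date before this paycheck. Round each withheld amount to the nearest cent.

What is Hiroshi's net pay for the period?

$2,010.42

Employee pension contribution: $2,719.60 × 0.08 = $217.57
HSA contribution: $167.64
Pre-tax total = $217.57 + $167.64 = $385.21
Taxable wages = $2,719.60 − $385.21 = $2,334.39
Municipal income tax: $2,334.39 × 0.03 = $70.03
SDI: only $140,328.94 − $139,251.95 = $1,076.99 of this check is subject → $1,076.99 × 0.0145 = $15.62
Fitness reimbursement repayment: $238.32
Total deductions = $217.57 + $167.64 + $70.03 + $15.62 + $238.32 = $709.18
Net pay = $2,719.60 − $709.18 = $2,010.42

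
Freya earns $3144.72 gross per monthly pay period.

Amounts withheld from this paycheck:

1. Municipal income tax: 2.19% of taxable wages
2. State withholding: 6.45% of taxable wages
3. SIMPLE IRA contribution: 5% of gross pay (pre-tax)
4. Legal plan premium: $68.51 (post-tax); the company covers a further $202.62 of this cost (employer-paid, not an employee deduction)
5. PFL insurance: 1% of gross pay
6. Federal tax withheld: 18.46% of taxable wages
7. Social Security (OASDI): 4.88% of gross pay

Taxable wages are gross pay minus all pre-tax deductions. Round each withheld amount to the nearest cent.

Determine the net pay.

$1924.45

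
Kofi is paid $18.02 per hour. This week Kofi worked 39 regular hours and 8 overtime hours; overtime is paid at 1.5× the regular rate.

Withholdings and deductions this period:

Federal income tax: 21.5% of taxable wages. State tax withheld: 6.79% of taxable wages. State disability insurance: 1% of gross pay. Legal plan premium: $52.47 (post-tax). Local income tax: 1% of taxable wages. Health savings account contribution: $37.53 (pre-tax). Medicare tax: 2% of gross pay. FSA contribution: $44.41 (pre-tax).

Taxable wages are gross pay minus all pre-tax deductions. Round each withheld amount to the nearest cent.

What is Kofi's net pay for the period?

Regular pay: 39 × $18.02 = $702.78
Overtime pay: 8 × $18.02 × 1.5 = $216.24
Gross pay = $702.78 + $216.24 = $919.02
Health savings account contribution: $37.53
FSA contribution: $44.41
Pre-tax total = $37.53 + $44.41 = $81.94
Taxable wages = $919.02 − $81.94 = $837.08
State tax withheld: $837.08 × 0.0679 = $56.84
Local income tax: $837.08 × 0.01 = $8.37
Federal income tax: $837.08 × 0.215 = $179.97
Medicare tax: $919.02 × 0.02 = $18.38
State disability insurance: $919.02 × 0.01 = $9.19
Legal plan premium: $52.47
Total deductions = $37.53 + $44.41 + $56.84 + $8.37 + $179.97 + $18.38 + $9.19 + $52.47 = $407.16
Net pay = $919.02 − $407.16 = $511.86

$511.86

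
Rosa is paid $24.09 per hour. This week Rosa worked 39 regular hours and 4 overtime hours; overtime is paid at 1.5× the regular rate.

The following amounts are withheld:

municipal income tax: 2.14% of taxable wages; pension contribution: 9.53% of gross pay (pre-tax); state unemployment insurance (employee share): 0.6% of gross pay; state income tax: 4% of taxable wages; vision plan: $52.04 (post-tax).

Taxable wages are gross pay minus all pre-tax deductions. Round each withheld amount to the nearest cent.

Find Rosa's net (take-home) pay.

$861.98

Regular pay: 39 × $24.09 = $939.51
Overtime pay: 4 × $24.09 × 1.5 = $144.54
Gross pay = $939.51 + $144.54 = $1,084.05
Pension contribution: $1,084.05 × 0.0953 = $103.31
Taxable wages = $1,084.05 − $103.31 = $980.74
Municipal income tax: $980.74 × 0.0214 = $20.99
State income tax: $980.74 × 0.04 = $39.23
State unemployment insurance (employee share): $1,084.05 × 0.006 = $6.50
Vision plan: $52.04
Total deductions = $103.31 + $20.99 + $39.23 + $6.50 + $52.04 = $222.07
Net pay = $1,084.05 − $222.07 = $861.98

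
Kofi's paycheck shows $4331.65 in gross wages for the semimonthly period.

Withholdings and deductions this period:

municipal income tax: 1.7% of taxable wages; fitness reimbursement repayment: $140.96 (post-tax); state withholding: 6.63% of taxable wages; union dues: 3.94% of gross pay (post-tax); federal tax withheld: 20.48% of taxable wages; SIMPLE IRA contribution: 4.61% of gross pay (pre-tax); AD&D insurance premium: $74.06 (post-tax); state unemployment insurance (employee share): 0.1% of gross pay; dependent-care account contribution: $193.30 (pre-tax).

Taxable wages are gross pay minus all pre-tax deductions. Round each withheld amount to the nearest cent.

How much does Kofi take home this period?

$2413.91

SIMPLE IRA contribution: $4331.65 × 0.0461 = $199.69
Dependent-care account contribution: $193.30
Pre-tax total = $199.69 + $193.30 = $392.99
Taxable wages = $4331.65 − $392.99 = $3938.66
Federal tax withheld: $3938.66 × 0.2048 = $806.64
State withholding: $3938.66 × 0.0663 = $261.13
Municipal income tax: $3938.66 × 0.017 = $66.96
State unemployment insurance (employee share): $4331.65 × 0.001 = $4.33
Union dues: $4331.65 × 0.0394 = $170.67
AD&D insurance premium: $74.06
Fitness reimbursement repayment: $140.96
Total deductions = $199.69 + $193.30 + $806.64 + $261.13 + $66.96 + $4.33 + $170.67 + $74.06 + $140.96 = $1917.74
Net pay = $4331.65 − $1917.74 = $2413.91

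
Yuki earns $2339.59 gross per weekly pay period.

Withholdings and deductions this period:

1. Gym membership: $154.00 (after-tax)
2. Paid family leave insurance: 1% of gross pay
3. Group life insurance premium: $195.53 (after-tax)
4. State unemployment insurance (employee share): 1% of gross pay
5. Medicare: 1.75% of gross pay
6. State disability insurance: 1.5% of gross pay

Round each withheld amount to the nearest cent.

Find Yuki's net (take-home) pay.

Medicare: $2339.59 × 0.0175 = $40.94
State unemployment insurance (employee share): $2339.59 × 0.01 = $23.40
State disability insurance: $2339.59 × 0.015 = $35.09
Paid family leave insurance: $2339.59 × 0.01 = $23.40
Group life insurance premium: $195.53
Gym membership: $154.00
Total deductions = $40.94 + $23.40 + $35.09 + $23.40 + $195.53 + $154.00 = $472.36
Net pay = $2339.59 − $472.36 = $1867.23

$1867.23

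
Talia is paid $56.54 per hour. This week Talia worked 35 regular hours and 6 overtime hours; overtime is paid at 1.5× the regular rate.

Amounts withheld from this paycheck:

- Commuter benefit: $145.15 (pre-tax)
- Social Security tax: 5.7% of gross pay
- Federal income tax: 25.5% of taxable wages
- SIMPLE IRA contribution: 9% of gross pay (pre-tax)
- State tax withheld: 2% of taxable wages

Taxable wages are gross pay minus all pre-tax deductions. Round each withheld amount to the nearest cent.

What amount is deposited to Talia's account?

Regular pay: 35 × $56.54 = $1,978.90
Overtime pay: 6 × $56.54 × 1.5 = $508.86
Gross pay = $1,978.90 + $508.86 = $2,487.76
Commuter benefit: $145.15
SIMPLE IRA contribution: $2,487.76 × 0.09 = $223.90
Pre-tax total = $145.15 + $223.90 = $369.05
Taxable wages = $2,487.76 − $369.05 = $2,118.71
State tax withheld: $2,118.71 × 0.02 = $42.37
Federal income tax: $2,118.71 × 0.255 = $540.27
Social Security tax: $2,487.76 × 0.057 = $141.80
Total deductions = $145.15 + $223.90 + $42.37 + $540.27 + $141.80 = $1,093.49
Net pay = $2,487.76 − $1,093.49 = $1,394.27

$1,394.27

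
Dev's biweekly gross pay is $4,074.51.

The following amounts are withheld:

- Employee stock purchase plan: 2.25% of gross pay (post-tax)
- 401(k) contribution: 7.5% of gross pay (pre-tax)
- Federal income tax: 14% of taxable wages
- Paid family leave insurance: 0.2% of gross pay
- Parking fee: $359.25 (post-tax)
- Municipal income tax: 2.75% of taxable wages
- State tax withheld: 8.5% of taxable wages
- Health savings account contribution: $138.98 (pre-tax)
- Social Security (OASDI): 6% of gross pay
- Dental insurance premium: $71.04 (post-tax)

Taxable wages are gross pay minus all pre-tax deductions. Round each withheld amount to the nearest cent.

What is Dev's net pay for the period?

$1,938.80

401(k) contribution: $4,074.51 × 0.075 = $305.59
Health savings account contribution: $138.98
Pre-tax total = $305.59 + $138.98 = $444.57
Taxable wages = $4,074.51 − $444.57 = $3,629.94
Municipal income tax: $3,629.94 × 0.0275 = $99.82
State tax withheld: $3,629.94 × 0.085 = $308.54
Federal income tax: $3,629.94 × 0.14 = $508.19
Social Security (OASDI): $4,074.51 × 0.06 = $244.47
Paid family leave insurance: $4,074.51 × 0.002 = $8.15
Dental insurance premium: $71.04
Parking fee: $359.25
Employee stock purchase plan: $4,074.51 × 0.0225 = $91.68
Total deductions = $305.59 + $138.98 + $99.82 + $308.54 + $508.19 + $244.47 + $8.15 + $71.04 + $359.25 + $91.68 = $2,135.71
Net pay = $4,074.51 − $2,135.71 = $1,938.80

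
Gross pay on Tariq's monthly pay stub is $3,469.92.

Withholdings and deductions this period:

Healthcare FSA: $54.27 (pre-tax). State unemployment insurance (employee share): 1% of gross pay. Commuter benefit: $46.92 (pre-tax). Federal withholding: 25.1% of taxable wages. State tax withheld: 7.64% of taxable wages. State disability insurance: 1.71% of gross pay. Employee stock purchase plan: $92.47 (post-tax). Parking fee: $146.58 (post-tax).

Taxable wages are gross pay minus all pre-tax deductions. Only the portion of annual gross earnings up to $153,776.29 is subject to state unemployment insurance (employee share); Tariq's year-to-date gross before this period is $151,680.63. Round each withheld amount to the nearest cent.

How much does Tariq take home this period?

$1,946.46

Commuter benefit: $46.92
Healthcare FSA: $54.27
Pre-tax total = $46.92 + $54.27 = $101.19
Taxable wages = $3,469.92 − $101.19 = $3,368.73
Federal withholding: $3,368.73 × 0.251 = $845.55
State tax withheld: $3,368.73 × 0.0764 = $257.37
State disability insurance: $3,469.92 × 0.0171 = $59.34
State unemployment insurance (employee share): only $153,776.29 − $151,680.63 = $2,095.66 of this check is subject → $2,095.66 × 0.01 = $20.96
Employee stock purchase plan: $92.47
Parking fee: $146.58
Total deductions = $46.92 + $54.27 + $845.55 + $257.37 + $59.34 + $20.96 + $92.47 + $146.58 = $1,523.46
Net pay = $3,469.92 − $1,523.46 = $1,946.46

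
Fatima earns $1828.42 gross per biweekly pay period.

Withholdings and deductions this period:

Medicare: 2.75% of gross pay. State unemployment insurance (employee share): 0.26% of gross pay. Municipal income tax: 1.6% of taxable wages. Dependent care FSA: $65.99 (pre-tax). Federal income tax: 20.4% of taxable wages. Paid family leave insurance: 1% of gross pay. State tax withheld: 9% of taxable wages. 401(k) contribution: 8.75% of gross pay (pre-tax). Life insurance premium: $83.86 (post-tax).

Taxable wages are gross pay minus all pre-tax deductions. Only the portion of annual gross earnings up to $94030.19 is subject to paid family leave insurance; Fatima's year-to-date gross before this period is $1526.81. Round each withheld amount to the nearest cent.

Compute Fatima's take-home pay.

$948.51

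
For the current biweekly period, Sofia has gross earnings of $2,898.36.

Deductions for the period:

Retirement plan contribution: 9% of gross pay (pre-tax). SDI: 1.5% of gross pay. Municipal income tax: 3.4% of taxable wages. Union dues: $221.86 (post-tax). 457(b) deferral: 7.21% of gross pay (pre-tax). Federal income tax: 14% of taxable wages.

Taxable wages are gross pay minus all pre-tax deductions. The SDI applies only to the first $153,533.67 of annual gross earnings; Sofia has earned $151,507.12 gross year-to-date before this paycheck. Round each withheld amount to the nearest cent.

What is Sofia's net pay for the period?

457(b) deferral: $2,898.36 × 0.0721 = $208.97
Retirement plan contribution: $2,898.36 × 0.09 = $260.85
Pre-tax total = $208.97 + $260.85 = $469.82
Taxable wages = $2,898.36 − $469.82 = $2,428.54
Federal income tax: $2,428.54 × 0.14 = $340.00
Municipal income tax: $2,428.54 × 0.034 = $82.57
SDI: only $153,533.67 − $151,507.12 = $2,026.55 of this check is subject → $2,026.55 × 0.015 = $30.40
Union dues: $221.86
Total deductions = $208.97 + $260.85 + $340.00 + $82.57 + $30.40 + $221.86 = $1,144.65
Net pay = $2,898.36 − $1,144.65 = $1,753.71

$1,753.71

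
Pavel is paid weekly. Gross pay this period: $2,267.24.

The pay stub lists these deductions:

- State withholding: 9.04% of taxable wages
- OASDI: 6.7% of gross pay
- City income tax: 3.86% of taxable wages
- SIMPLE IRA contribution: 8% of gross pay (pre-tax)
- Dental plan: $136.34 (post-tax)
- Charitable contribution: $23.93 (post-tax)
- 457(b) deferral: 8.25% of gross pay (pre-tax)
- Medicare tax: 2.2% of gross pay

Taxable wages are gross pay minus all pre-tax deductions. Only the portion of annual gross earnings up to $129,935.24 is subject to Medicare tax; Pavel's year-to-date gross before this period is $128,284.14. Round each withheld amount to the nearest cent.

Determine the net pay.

$1,305.37

SIMPLE IRA contribution: $2,267.24 × 0.08 = $181.38
457(b) deferral: $2,267.24 × 0.0825 = $187.05
Pre-tax total = $181.38 + $187.05 = $368.43
Taxable wages = $2,267.24 − $368.43 = $1,898.81
State withholding: $1,898.81 × 0.0904 = $171.65
City income tax: $1,898.81 × 0.0386 = $73.29
OASDI: $2,267.24 × 0.067 = $151.91
Medicare tax: only $129,935.24 − $128,284.14 = $1,651.10 of this check is subject → $1,651.10 × 0.022 = $36.32
Dental plan: $136.34
Charitable contribution: $23.93
Total deductions = $181.38 + $187.05 + $171.65 + $73.29 + $151.91 + $36.32 + $136.34 + $23.93 = $961.87
Net pay = $2,267.24 − $961.87 = $1,305.37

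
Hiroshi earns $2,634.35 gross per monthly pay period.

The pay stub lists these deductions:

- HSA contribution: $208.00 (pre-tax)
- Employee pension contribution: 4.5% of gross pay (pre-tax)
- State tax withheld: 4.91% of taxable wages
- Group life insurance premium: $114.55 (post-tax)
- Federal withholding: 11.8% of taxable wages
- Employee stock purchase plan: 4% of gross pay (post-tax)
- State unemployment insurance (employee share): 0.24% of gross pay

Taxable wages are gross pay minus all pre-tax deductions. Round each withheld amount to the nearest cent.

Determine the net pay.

$1,695.93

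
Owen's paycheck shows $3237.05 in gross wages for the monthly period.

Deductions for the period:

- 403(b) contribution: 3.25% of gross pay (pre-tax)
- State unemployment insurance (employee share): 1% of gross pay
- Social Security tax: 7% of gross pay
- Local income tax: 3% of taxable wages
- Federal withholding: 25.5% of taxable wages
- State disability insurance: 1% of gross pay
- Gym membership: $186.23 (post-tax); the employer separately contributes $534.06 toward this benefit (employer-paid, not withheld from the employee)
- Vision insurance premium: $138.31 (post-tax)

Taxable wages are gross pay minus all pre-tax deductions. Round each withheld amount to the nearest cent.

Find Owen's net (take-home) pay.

$1623.40

403(b) contribution: $3237.05 × 0.0325 = $105.20
Taxable wages = $3237.05 − $105.20 = $3131.85
Local income tax: $3131.85 × 0.03 = $93.96
Federal withholding: $3131.85 × 0.255 = $798.62
Social Security tax: $3237.05 × 0.07 = $226.59
State disability insurance: $3237.05 × 0.01 = $32.37
State unemployment insurance (employee share): $3237.05 × 0.01 = $32.37
Gym membership: $186.23
Vision insurance premium: $138.31
(Employer's $534.06 toward gym membership is not withheld from the employee.)
Total deductions = $105.20 + $93.96 + $798.62 + $226.59 + $32.37 + $32.37 + $186.23 + $138.31 = $1613.65
Net pay = $3237.05 − $1613.65 = $1623.40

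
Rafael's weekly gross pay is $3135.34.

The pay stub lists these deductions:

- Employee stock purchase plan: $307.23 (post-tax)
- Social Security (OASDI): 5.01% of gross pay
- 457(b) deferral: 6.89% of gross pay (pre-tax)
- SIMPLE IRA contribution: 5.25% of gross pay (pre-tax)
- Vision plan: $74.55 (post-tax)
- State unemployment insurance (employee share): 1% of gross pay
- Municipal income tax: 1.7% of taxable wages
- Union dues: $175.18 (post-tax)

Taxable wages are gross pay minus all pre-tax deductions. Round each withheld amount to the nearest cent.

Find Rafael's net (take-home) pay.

$1962.49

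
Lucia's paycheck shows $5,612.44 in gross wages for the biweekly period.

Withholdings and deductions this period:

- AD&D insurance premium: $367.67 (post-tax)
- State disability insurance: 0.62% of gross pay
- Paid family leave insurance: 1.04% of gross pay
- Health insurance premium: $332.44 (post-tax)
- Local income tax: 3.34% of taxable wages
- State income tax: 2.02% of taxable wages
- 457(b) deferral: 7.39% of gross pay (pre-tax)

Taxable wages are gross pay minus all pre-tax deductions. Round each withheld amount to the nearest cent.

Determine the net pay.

457(b) deferral: $5,612.44 × 0.0739 = $414.76
Taxable wages = $5,612.44 − $414.76 = $5,197.68
Local income tax: $5,197.68 × 0.0334 = $173.60
State income tax: $5,197.68 × 0.0202 = $104.99
State disability insurance: $5,612.44 × 0.0062 = $34.80
Paid family leave insurance: $5,612.44 × 0.0104 = $58.37
Health insurance premium: $332.44
AD&D insurance premium: $367.67
Total deductions = $414.76 + $173.60 + $104.99 + $34.80 + $58.37 + $332.44 + $367.67 = $1,486.63
Net pay = $5,612.44 − $1,486.63 = $4,125.81

$4,125.81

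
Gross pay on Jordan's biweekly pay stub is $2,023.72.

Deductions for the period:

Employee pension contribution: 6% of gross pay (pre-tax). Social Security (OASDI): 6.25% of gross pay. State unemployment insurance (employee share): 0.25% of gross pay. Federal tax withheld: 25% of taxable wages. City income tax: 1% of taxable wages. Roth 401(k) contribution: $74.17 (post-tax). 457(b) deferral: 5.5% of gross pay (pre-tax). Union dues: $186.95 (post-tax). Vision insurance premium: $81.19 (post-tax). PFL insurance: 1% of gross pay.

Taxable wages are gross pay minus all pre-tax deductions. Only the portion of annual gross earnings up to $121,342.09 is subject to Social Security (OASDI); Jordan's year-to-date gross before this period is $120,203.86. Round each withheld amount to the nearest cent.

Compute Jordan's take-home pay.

$886.59

457(b) deferral: $2,023.72 × 0.055 = $111.30
Employee pension contribution: $2,023.72 × 0.06 = $121.42
Pre-tax total = $111.30 + $121.42 = $232.72
Taxable wages = $2,023.72 − $232.72 = $1,791.00
Federal tax withheld: $1,791.00 × 0.25 = $447.75
City income tax: $1,791.00 × 0.01 = $17.91
PFL insurance: $2,023.72 × 0.01 = $20.24
State unemployment insurance (employee share): $2,023.72 × 0.0025 = $5.06
Social Security (OASDI): only $121,342.09 − $120,203.86 = $1,138.23 of this check is subject → $1,138.23 × 0.0625 = $71.14
Vision insurance premium: $81.19
Union dues: $186.95
Roth 401(k) contribution: $74.17
Total deductions = $111.30 + $121.42 + $447.75 + $17.91 + $20.24 + $5.06 + $71.14 + $81.19 + $186.95 + $74.17 = $1,137.13
Net pay = $2,023.72 − $1,137.13 = $886.59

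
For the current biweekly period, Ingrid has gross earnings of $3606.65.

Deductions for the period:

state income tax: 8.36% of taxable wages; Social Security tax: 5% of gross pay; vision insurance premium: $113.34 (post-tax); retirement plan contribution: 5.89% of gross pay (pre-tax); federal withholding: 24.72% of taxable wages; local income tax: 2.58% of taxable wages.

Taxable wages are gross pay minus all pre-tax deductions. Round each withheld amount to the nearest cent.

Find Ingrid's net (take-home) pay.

$1890.17

Retirement plan contribution: $3606.65 × 0.0589 = $212.43
Taxable wages = $3606.65 − $212.43 = $3394.22
State income tax: $3394.22 × 0.0836 = $283.76
Federal withholding: $3394.22 × 0.2472 = $839.05
Local income tax: $3394.22 × 0.0258 = $87.57
Social Security tax: $3606.65 × 0.05 = $180.33
Vision insurance premium: $113.34
Total deductions = $212.43 + $283.76 + $839.05 + $87.57 + $180.33 + $113.34 = $1716.48
Net pay = $3606.65 − $1716.48 = $1890.17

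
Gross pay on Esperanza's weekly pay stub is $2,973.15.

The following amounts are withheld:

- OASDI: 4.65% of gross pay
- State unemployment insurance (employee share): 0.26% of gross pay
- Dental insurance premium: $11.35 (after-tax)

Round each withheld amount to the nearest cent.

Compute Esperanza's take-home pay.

OASDI: $2,973.15 × 0.0465 = $138.25
State unemployment insurance (employee share): $2,973.15 × 0.0026 = $7.73
Dental insurance premium: $11.35
Total deductions = $138.25 + $7.73 + $11.35 = $157.33
Net pay = $2,973.15 − $157.33 = $2,815.82

$2,815.82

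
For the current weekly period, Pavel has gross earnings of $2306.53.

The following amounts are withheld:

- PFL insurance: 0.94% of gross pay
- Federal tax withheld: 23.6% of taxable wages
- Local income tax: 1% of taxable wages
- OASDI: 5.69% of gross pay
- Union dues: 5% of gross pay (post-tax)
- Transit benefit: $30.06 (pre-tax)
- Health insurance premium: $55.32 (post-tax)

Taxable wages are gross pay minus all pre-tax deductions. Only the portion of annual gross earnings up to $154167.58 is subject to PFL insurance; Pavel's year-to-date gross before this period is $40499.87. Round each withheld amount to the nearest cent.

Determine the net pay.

Transit benefit: $30.06
Taxable wages = $2306.53 − $30.06 = $2276.47
Local income tax: $2276.47 × 0.01 = $22.76
Federal tax withheld: $2276.47 × 0.236 = $537.25
OASDI: $2306.53 × 0.0569 = $131.24
PFL insurance: cap not yet reached, full $2306.53 is subject → $2306.53 × 0.0094 = $21.68
Union dues: $2306.53 × 0.05 = $115.33
Health insurance premium: $55.32
Total deductions = $30.06 + $22.76 + $537.25 + $131.24 + $21.68 + $115.33 + $55.32 = $913.64
Net pay = $2306.53 − $913.64 = $1392.89

$1392.89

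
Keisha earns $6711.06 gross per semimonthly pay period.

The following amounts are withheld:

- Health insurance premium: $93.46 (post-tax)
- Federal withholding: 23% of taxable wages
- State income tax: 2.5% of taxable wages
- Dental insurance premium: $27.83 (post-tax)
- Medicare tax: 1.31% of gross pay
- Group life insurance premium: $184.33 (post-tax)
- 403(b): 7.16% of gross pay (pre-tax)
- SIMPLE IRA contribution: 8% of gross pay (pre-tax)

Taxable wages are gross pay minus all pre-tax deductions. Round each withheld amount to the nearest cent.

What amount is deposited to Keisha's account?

$3848.26

SIMPLE IRA contribution: $6711.06 × 0.08 = $536.88
403(b): $6711.06 × 0.0716 = $480.51
Pre-tax total = $536.88 + $480.51 = $1017.39
Taxable wages = $6711.06 − $1017.39 = $5693.67
State income tax: $5693.67 × 0.025 = $142.34
Federal withholding: $5693.67 × 0.23 = $1309.54
Medicare tax: $6711.06 × 0.0131 = $87.91
Health insurance premium: $93.46
Group life insurance premium: $184.33
Dental insurance premium: $27.83
Total deductions = $536.88 + $480.51 + $142.34 + $1309.54 + $87.91 + $93.46 + $184.33 + $27.83 = $2862.80
Net pay = $6711.06 − $2862.80 = $3848.26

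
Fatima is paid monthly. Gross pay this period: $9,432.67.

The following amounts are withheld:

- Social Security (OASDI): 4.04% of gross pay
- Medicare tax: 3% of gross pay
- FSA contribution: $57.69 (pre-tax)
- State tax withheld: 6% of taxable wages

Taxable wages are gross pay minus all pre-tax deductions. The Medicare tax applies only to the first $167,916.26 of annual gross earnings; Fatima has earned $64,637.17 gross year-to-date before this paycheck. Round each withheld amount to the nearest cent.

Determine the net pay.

$8,148.42

FSA contribution: $57.69
Taxable wages = $9,432.67 − $57.69 = $9,374.98
State tax withheld: $9,374.98 × 0.06 = $562.50
Social Security (OASDI): $9,432.67 × 0.0404 = $381.08
Medicare tax: cap not yet reached, full $9,432.67 is subject → $9,432.67 × 0.03 = $282.98
Total deductions = $57.69 + $562.50 + $381.08 + $282.98 = $1,284.25
Net pay = $9,432.67 − $1,284.25 = $8,148.42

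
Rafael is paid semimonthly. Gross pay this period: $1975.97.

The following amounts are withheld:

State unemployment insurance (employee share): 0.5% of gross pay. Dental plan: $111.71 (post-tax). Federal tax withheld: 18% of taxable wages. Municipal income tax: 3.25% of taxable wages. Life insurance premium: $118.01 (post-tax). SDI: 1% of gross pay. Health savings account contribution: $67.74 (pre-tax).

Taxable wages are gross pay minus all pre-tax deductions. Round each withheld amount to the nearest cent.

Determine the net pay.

Health savings account contribution: $67.74
Taxable wages = $1975.97 − $67.74 = $1908.23
Municipal income tax: $1908.23 × 0.0325 = $62.02
Federal tax withheld: $1908.23 × 0.18 = $343.48
State unemployment insurance (employee share): $1975.97 × 0.005 = $9.88
SDI: $1975.97 × 0.01 = $19.76
Life insurance premium: $118.01
Dental plan: $111.71
Total deductions = $67.74 + $62.02 + $343.48 + $9.88 + $19.76 + $118.01 + $111.71 = $732.60
Net pay = $1975.97 − $732.60 = $1243.37

$1243.37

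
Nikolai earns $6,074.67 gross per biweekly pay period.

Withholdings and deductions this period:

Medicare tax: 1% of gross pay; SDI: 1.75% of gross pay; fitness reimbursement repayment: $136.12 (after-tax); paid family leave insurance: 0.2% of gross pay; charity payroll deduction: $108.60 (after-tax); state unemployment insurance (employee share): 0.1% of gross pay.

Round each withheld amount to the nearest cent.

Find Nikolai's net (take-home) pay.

$5,644.67

Medicare tax: $6,074.67 × 0.01 = $60.75
Paid family leave insurance: $6,074.67 × 0.002 = $12.15
SDI: $6,074.67 × 0.0175 = $106.31
State unemployment insurance (employee share): $6,074.67 × 0.001 = $6.07
Charity payroll deduction: $108.60
Fitness reimbursement repayment: $136.12
Total deductions = $60.75 + $12.15 + $106.31 + $6.07 + $108.60 + $136.12 = $430.00
Net pay = $6,074.67 − $430.00 = $5,644.67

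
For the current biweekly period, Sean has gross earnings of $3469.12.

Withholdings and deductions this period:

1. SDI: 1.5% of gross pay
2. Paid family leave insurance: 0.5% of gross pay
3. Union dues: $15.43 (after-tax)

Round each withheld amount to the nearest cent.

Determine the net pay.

$3384.30

Paid family leave insurance: $3469.12 × 0.005 = $17.35
SDI: $3469.12 × 0.015 = $52.04
Union dues: $15.43
Total deductions = $17.35 + $52.04 + $15.43 = $84.82
Net pay = $3469.12 − $84.82 = $3384.30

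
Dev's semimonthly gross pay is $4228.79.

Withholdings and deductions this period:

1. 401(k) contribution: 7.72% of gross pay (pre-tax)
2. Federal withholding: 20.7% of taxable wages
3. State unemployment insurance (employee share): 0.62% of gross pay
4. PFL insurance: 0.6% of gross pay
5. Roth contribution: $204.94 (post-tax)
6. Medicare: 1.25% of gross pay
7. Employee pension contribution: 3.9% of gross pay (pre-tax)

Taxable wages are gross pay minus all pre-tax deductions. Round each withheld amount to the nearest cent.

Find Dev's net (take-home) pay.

$2654.38

401(k) contribution: $4228.79 × 0.0772 = $326.46
Employee pension contribution: $4228.79 × 0.039 = $164.92
Pre-tax total = $326.46 + $164.92 = $491.38
Taxable wages = $4228.79 − $491.38 = $3737.41
Federal withholding: $3737.41 × 0.207 = $773.64
PFL insurance: $4228.79 × 0.006 = $25.37
Medicare: $4228.79 × 0.0125 = $52.86
State unemployment insurance (employee share): $4228.79 × 0.0062 = $26.22
Roth contribution: $204.94
Total deductions = $326.46 + $164.92 + $773.64 + $25.37 + $52.86 + $26.22 + $204.94 = $1574.41
Net pay = $4228.79 − $1574.41 = $2654.38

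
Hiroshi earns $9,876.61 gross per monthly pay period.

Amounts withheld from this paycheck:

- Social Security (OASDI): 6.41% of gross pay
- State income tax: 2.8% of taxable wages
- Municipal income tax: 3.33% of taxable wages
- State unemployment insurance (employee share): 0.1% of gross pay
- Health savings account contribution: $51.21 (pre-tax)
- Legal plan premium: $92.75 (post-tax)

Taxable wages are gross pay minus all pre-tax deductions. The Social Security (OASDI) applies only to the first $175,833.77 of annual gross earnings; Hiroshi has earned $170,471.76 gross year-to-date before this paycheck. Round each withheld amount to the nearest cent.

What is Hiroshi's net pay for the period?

$8,776.77

Health savings account contribution: $51.21
Taxable wages = $9,876.61 − $51.21 = $9,825.40
Municipal income tax: $9,825.40 × 0.0333 = $327.19
State income tax: $9,825.40 × 0.028 = $275.11
Social Security (OASDI): only $175,833.77 − $170,471.76 = $5,362.01 of this check is subject → $5,362.01 × 0.0641 = $343.70
State unemployment insurance (employee share): $9,876.61 × 0.001 = $9.88
Legal plan premium: $92.75
Total deductions = $51.21 + $327.19 + $275.11 + $343.70 + $9.88 + $92.75 = $1,099.84
Net pay = $9,876.61 − $1,099.84 = $8,776.77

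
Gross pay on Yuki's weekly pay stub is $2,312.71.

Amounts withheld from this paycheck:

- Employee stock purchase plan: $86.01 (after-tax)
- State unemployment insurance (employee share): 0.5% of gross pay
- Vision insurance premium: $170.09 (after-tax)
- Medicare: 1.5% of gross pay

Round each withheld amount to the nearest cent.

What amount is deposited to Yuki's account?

State unemployment insurance (employee share): $2,312.71 × 0.005 = $11.56
Medicare: $2,312.71 × 0.015 = $34.69
Vision insurance premium: $170.09
Employee stock purchase plan: $86.01
Total deductions = $11.56 + $34.69 + $170.09 + $86.01 = $302.35
Net pay = $2,312.71 − $302.35 = $2,010.36

$2,010.36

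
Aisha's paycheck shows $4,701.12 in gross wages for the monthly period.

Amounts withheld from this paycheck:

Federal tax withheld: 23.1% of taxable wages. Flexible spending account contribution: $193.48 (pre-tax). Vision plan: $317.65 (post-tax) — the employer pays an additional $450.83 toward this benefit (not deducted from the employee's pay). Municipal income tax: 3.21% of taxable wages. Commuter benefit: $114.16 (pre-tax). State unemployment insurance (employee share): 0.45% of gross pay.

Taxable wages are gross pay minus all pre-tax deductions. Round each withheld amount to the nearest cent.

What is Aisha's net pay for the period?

$2,898.75

Flexible spending account contribution: $193.48
Commuter benefit: $114.16
Pre-tax total = $193.48 + $114.16 = $307.64
Taxable wages = $4,701.12 − $307.64 = $4,393.48
Federal tax withheld: $4,393.48 × 0.231 = $1,014.89
Municipal income tax: $4,393.48 × 0.0321 = $141.03
State unemployment insurance (employee share): $4,701.12 × 0.0045 = $21.16
Vision plan: $317.65
(Employer's $450.83 toward vision plan is not withheld from the employee.)
Total deductions = $193.48 + $114.16 + $1,014.89 + $141.03 + $21.16 + $317.65 = $1,802.37
Net pay = $4,701.12 − $1,802.37 = $2,898.75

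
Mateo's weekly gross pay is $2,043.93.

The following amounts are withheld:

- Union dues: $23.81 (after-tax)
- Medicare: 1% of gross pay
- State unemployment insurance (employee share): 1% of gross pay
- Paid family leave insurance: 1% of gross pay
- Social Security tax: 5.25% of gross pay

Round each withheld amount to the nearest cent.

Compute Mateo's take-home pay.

$1,851.49

Medicare: $2,043.93 × 0.01 = $20.44
Social Security tax: $2,043.93 × 0.0525 = $107.31
State unemployment insurance (employee share): $2,043.93 × 0.01 = $20.44
Paid family leave insurance: $2,043.93 × 0.01 = $20.44
Union dues: $23.81
Total deductions = $20.44 + $107.31 + $20.44 + $20.44 + $23.81 = $192.44
Net pay = $2,043.93 − $192.44 = $1,851.49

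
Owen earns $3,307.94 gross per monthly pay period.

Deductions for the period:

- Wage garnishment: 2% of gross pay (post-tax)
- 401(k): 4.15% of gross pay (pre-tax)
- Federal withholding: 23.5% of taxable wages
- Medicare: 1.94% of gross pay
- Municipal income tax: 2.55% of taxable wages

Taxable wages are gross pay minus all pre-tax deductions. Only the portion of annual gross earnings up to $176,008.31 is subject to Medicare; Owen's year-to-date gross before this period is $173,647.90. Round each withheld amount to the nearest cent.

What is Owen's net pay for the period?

401(k): $3,307.94 × 0.0415 = $137.28
Taxable wages = $3,307.94 − $137.28 = $3,170.66
Federal withholding: $3,170.66 × 0.235 = $745.11
Municipal income tax: $3,170.66 × 0.0255 = $80.85
Medicare: only $176,008.31 − $173,647.90 = $2,360.41 of this check is subject → $2,360.41 × 0.0194 = $45.79
Wage garnishment: $3,307.94 × 0.02 = $66.16
Total deductions = $137.28 + $745.11 + $80.85 + $45.79 + $66.16 = $1,075.19
Net pay = $3,307.94 − $1,075.19 = $2,232.75

$2,232.75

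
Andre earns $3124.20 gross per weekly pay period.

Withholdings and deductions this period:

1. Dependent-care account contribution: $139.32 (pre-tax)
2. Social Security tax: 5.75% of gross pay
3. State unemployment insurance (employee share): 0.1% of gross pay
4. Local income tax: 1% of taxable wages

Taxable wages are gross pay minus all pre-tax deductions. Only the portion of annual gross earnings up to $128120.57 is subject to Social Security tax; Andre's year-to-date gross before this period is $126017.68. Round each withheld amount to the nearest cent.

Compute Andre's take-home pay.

Dependent-care account contribution: $139.32
Taxable wages = $3124.20 − $139.32 = $2984.88
Local income tax: $2984.88 × 0.01 = $29.85
State unemployment insurance (employee share): $3124.20 × 0.001 = $3.12
Social Security tax: only $128120.57 − $126017.68 = $2102.89 of this check is subject → $2102.89 × 0.0575 = $120.92
Total deductions = $139.32 + $29.85 + $3.12 + $120.92 = $293.21
Net pay = $3124.20 − $293.21 = $2830.99

$2830.99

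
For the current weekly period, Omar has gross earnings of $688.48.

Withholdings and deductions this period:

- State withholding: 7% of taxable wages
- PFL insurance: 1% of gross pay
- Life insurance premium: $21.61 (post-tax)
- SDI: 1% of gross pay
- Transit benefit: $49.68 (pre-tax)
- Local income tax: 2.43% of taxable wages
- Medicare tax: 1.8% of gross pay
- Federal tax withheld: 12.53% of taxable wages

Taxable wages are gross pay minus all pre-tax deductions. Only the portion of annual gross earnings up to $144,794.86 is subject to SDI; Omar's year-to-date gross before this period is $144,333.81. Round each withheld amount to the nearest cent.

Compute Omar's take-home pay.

$453.03

Transit benefit: $49.68
Taxable wages = $688.48 − $49.68 = $638.80
Federal tax withheld: $638.80 × 0.1253 = $80.04
Local income tax: $638.80 × 0.0243 = $15.52
State withholding: $638.80 × 0.07 = $44.72
SDI: only $144,794.86 − $144,333.81 = $461.05 of this check is subject → $461.05 × 0.01 = $4.61
PFL insurance: $688.48 × 0.01 = $6.88
Medicare tax: $688.48 × 0.018 = $12.39
Life insurance premium: $21.61
Total deductions = $49.68 + $80.04 + $15.52 + $44.72 + $4.61 + $6.88 + $12.39 + $21.61 = $235.45
Net pay = $688.48 − $235.45 = $453.03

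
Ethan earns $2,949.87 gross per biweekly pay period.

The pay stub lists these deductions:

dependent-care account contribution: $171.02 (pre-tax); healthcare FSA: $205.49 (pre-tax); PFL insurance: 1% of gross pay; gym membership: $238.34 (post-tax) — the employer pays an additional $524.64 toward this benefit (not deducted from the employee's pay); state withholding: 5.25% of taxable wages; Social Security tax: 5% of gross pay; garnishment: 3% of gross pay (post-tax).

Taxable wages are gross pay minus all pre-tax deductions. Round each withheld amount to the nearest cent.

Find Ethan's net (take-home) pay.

$1,934.43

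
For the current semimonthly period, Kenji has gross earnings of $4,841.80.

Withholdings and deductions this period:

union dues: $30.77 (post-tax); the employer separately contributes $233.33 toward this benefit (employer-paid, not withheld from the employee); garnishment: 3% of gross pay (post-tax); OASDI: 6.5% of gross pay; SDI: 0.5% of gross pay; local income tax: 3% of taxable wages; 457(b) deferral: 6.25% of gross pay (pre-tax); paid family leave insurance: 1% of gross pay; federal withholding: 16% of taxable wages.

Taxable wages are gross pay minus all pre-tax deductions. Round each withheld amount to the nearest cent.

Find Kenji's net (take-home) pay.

$3,113.37

457(b) deferral: $4,841.80 × 0.0625 = $302.61
Taxable wages = $4,841.80 − $302.61 = $4,539.19
Local income tax: $4,539.19 × 0.03 = $136.18
Federal withholding: $4,539.19 × 0.16 = $726.27
OASDI: $4,841.80 × 0.065 = $314.72
SDI: $4,841.80 × 0.005 = $24.21
Paid family leave insurance: $4,841.80 × 0.01 = $48.42
Union dues: $30.77
Garnishment: $4,841.80 × 0.03 = $145.25
(Employer's $233.33 toward union dues is not withheld from the employee.)
Total deductions = $302.61 + $136.18 + $726.27 + $314.72 + $24.21 + $48.42 + $30.77 + $145.25 = $1,728.43
Net pay = $4,841.80 − $1,728.43 = $3,113.37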